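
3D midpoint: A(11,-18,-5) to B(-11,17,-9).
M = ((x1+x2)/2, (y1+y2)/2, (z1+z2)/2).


Mx = (11- 11)/2 = 0
My = (-18+17)/2 = -0.5000
Mz = (-5- 9)/2 = -7.0000

M = (0, -0.5000, -7.0000)


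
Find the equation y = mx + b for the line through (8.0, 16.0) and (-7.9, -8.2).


m = (-24.2)/(-15.9) = 1.5220
b = y1 - m*x1 = 16.0 - (-24.2*8.0)/(-15.9) = 16.0 - 12.1761 = 3.8239

y = 1.5220x + 3.8239


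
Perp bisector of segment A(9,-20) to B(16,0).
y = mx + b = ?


Midpoint = (12.5, -10)
Slope of AB = dy/dx = 20/7 = 2.8571
Perp slope = -dx/dy = -7/20 = -0.3500
b = My - (perp slope)*Mx = -10 + (7*12.5)/20 = -10 + 4.3750 = -5.6250

y = -0.3500x - 5.6250


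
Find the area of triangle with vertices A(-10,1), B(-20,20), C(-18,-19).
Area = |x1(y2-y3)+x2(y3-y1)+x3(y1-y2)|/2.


-10*(20+ 19) = -390
-20*(-19-1) = 400
-18*(1-20) = 342
sum = 352
Area = |352|/2 = 176.0000

176.0000 sq units


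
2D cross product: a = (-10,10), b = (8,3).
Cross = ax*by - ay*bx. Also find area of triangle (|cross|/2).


cross = -10*3 - 10*8 = -30 - 80 = -110
Triangle area = |-110|/2 = 110/2 = 55.0000

cross = -110, triangle area = 55.0000


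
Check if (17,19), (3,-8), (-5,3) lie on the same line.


17*(-8-3) + 3*(3-19) - 5*(19+ 8)
= -187 - 48 - 135 = -370

No, not collinear (determinant = -370)


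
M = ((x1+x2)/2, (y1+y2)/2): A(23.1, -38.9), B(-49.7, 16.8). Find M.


Mx = (23.1 - 49.7)/2 = -26.6/2 = -13.3000
My = (-38.9 + 16.8)/2 = -22.1/2 = -11.0500

(-13.3000, -11.0500)


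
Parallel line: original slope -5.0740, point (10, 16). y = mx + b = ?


Parallel lines have equal slopes.
m2 = -5.0740
b2 = 16 + 5.0740*10 = 66.7400

y = -5.0740x + 66.7400


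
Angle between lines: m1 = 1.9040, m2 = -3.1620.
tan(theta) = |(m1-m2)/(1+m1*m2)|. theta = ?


m1-m2 = 5.066
1+m1*m2 = -5.020448
tan(theta) = |5.066/(-5.020448)| = 1.009073
theta = arctan(|5.066/(-5.020448)|) = 45.2588 degrees (acute angle)

45.2588 degrees


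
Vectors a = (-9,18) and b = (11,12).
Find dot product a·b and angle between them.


a·b = -9*11 + 18*12 = -99 + 216 = 117
|a| = sqrt(81+324) = 20.1246
|b| = sqrt(121+144) = 16.2788
cos(theta) = 117/(sqrt(405)*sqrt(265)) = 117/sqrt(107325) = 0.357137
theta = arccos(117/sqrt(107325)) = 69.0755 degrees

a·b = 117, theta = 69.0755 deg


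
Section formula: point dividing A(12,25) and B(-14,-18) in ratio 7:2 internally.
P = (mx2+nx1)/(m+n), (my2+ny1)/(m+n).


Px = (7*(-14) + 2*12)/9 = -74/9 = -8.2222
Py = (7*(-18) + 2*25)/9 = -76/9 = -8.4444

P = (-8.2222, -8.4444)


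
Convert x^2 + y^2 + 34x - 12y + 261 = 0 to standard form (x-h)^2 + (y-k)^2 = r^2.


h = -D/2 = -34/2 = -17
k = -E/2 = 12/2 = 6
r^2 = h^2 + k^2 - F = 289 + 36 - 261 = 64
r = 8

Center (-17, 6), radius = 8


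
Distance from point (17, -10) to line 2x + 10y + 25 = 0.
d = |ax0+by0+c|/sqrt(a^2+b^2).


|2*17 + 10*(-10) + 25| = |-41| = 41
sqrt(4 + 100) = sqrt(104) = 10.1980
d = 41/sqrt(104) = 4.0204

4.0204


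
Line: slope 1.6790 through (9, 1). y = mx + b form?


y - 1 = 1.6790(x - 9)
y = 1.6790x + 1 - 1.6790*9
y = 1.6790x - 14.1110

y = 1.6790x - 14.1110


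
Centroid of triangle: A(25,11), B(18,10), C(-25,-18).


Gx = (25+18- 25)/3 = 18/3 = 6.0000
Gy = (11+10- 18)/3 = 3/3 = 1.0000

G = (6.0000, 1.0000)


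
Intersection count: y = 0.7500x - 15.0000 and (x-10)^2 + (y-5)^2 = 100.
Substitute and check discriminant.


Substitute y = 0.7500x - 15.0000: (x-10)^2 + (0.7500x- 15.0000-5)^2 = 100
Expand to Ax^2 + Bx + C = 0, where b-k = -20
A = 1+m^2 = 1.5625
B = 2(m(b-k) - h) = 2(0.7500*(-20) - 10) = -50
C = h^2 + (b-k)^2 - r^2 = 100 + 400 - 100 = 400
disc = B^2-4AC = 2500.0000 - 2500.0000 = 0
disc = 0

1 intersection point (tangent)


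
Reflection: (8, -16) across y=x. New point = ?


Reflection rule for y=x: (y, x)
(8, -16) -> (-16, 8)

(-16, 8)


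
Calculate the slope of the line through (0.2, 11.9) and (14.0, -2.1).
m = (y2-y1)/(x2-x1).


dy = -2.1 - 11.9 = -14.0
dx = 14.0 - 0.2 = 13.8
m = -14.0/13.8 = -1.0145

m = -1.0145


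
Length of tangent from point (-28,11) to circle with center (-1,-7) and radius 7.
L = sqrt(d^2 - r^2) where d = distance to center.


d = sqrt((-28+ 1)^2 + (11+ 7)^2) = sqrt(729+324) = 32.4500
L = sqrt(1053.0000 - 49) = sqrt(1004.0000) = 31.6860

31.6860


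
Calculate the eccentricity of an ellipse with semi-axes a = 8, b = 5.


c = sqrt(64-25) = sqrt(39) = 6.2450
e = c/a = sqrt(39)/8 = 0.7806

e = 0.7806


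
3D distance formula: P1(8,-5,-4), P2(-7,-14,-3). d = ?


dx=-15, dy=-9, dz=1
d = sqrt(225+81+1) = sqrt(307) = 17.5214

17.5214


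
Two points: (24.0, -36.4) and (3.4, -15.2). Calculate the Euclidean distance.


dx = 3.4 - 24.0 = -20.6
dy = -15.2 + 36.4 = 21.2
d = sqrt(424.36 + 449.44) = sqrt(873.8) = 29.5601

29.5601


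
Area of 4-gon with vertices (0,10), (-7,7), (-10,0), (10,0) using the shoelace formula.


sum(xi*y_{i+1}) = 0*7 - 7*0 - 10*0 + 10*10 = 100
sum(yi*x_{i+1}) = 10*(-7) + 7*(-10) + 0*10 + 0*0 = -140
Area = |100 + 140|/2 = 240/2 = 120.0000

120.0000 sq units


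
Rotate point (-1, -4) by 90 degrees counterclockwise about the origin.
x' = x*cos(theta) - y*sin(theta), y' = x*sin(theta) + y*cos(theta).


cos(90) = 0, sin(90) = 1
x' = -1*0 + 4*1 = 4
y' = -1*1 - 4*0 = -1

(4, -1)


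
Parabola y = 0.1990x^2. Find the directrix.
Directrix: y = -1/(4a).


a = 0.1990
1/(4a) = 1.2563
directrix: y = -1.2563 = -1.2563

y = -1.2563


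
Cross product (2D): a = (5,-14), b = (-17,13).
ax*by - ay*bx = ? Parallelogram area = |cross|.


cross = 5*13 + 14*(-17) = 65 - 238 = -173
Parallelogram area = |-173| = 173

cross = -173, parallelogram area = 173


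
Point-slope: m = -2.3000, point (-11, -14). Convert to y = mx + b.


y + 14 = -2.3000(x + 11)
y = -2.3000x - 14 + 2.3000*(-11)
y = -2.3000x - 39.3000

y = -2.3000x - 39.3000


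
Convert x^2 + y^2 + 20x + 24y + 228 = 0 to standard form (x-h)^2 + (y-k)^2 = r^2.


h = -D/2 = -20/2 = -10
k = -E/2 = -24/2 = -12
r^2 = h^2 + k^2 - F = 100 + 144 - 228 = 16
r = 4

Center (-10, -12), radius = 4


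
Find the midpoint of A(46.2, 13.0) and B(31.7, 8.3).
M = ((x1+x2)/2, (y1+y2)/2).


Mx = (46.2 + 31.7)/2 = 77.9/2 = 38.9500
My = (13.0 + 8.3)/2 = 21.3/2 = 10.6500

(38.9500, 10.6500)


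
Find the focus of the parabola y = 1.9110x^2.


a = 1.9110
4a = 7.6440
focus = (0, 1/7.6440) = (0, 0.1308)

Focus = (0, 0.1308)


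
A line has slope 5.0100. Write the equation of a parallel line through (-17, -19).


Parallel lines have equal slopes.
m2 = 5.0100
b2 = -19 - 5.0100*(-17) = 66.1700

y = 5.0100x + 66.1700


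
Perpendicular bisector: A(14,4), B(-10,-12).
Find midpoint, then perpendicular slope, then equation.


Midpoint = (2, -4)
Slope of AB = dy/dx = -16/(-24) = 0.6667
Perp slope = -dx/dy = -24/16 = -1.5000
b = My - (perp slope)*Mx = -4 + (-24*2)/(-16) = -4 + 3.0000 = -1.0000

y = -1.5000x - 1.0000


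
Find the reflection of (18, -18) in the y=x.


Reflection rule for y=x: (y, x)
(18, -18) -> (-18, 18)

(-18, 18)


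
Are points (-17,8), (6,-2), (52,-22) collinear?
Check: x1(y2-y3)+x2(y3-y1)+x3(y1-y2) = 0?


-17*(-2+ 22) + 6*(-22-8) + 52*(8+ 2)
= -340 - 180 + 520 = 0

Yes, collinear (determinant = 0)


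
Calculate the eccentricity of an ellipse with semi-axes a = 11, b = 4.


c = sqrt(121-16) = sqrt(105) = 10.2470
e = c/a = sqrt(105)/11 = 0.9315

e = 0.9315


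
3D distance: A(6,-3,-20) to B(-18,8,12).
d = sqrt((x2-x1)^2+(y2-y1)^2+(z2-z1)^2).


dx=-24, dy=11, dz=32
d = sqrt(576+121+1024) = sqrt(1721) = 41.4849

41.4849


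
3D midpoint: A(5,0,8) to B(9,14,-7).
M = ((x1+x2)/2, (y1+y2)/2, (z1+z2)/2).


Mx = (5+9)/2 = 7.0000
My = (0+14)/2 = 7.0000
Mz = (8- 7)/2 = 0.5000

M = (7.0000, 7.0000, 0.5000)


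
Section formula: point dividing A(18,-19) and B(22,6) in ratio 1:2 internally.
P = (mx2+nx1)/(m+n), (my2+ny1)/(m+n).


Px = (1*22 + 2*18)/3 = 58/3 = 19.3333
Py = (1*6 + 2*(-19))/3 = -32/3 = -10.6667

P = (19.3333, -10.6667)


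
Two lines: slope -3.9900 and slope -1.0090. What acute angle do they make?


m1-m2 = -2.981
1+m1*m2 = 5.02591
tan(theta) = |-2.981/5.02591| = 0.593126
theta = arctan(|-2.981/5.02591|) = 30.6733 degrees (acute angle)

30.6733 degrees


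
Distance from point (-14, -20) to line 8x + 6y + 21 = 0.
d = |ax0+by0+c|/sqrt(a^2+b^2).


|8*(-14) + 6*(-20) + 21| = |-211| = 211
sqrt(64 + 36) = sqrt(100) = 10.0000
d = 211/sqrt(100) = 21.1000

21.1000


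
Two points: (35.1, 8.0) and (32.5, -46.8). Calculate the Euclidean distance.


dx = 32.5 - 35.1 = -2.6
dy = -46.8 - 8.0 = -54.8
d = sqrt(6.76 + 3003.04) = sqrt(3009.8) = 54.8616

54.8616


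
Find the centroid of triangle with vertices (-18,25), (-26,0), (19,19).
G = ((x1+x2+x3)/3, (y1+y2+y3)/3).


Gx = (-18- 26+19)/3 = -25/3 = -8.3333
Gy = (25+0+19)/3 = 44/3 = 14.6667

G = (-8.3333, 14.6667)


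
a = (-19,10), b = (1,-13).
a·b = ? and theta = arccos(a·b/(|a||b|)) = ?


a·b = -19*1 + 10*(-13) = -19 - 130 = -149
|a| = sqrt(361+100) = 21.4709
|b| = sqrt(1+169) = 13.0384
cos(theta) = -149/(sqrt(461)*sqrt(170)) = -149/sqrt(78370) = -0.532245
theta = arccos(-149/sqrt(78370)) = 122.1572 degrees

a·b = -149, theta = 122.1572 deg


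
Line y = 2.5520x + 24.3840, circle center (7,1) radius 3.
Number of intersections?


Substitute y = 2.5520x + 24.3840: (x-7)^2 + (2.5520x+24.3840-1)^2 = 9
Expand to Ax^2 + Bx + C = 0, where b-k = 23.384
A = 1+m^2 = 7.512704
B = 2(m(b-k) - h) = 2(2.5520*23.384 - 7) = 105.351936
C = h^2 + (b-k)^2 - r^2 = 49 + 546.811456 - 9 = 586.811456
disc = B^2-4AC = 11099.0304 - 17634.1631 = -6535.1327
disc < 0

0 intersection points


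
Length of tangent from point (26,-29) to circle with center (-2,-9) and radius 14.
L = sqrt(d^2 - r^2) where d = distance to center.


d = sqrt((26+ 2)^2 + (-29+ 9)^2) = sqrt(784+400) = 34.4093
L = sqrt(1184.0000 - 196) = sqrt(988.0000) = 31.4325

31.4325


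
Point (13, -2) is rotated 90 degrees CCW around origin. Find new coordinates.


cos(90) = 0, sin(90) = 1
x' = 13*0 + 2*1 = 2
y' = 13*1 - 2*0 = 13

(2, 13)


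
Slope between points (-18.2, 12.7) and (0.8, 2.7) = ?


dy = 2.7 - 12.7 = -10.0
dx = 0.8 + 18.2 = 19.0
m = -10.0/19.0 = -0.5263

m = -0.5263


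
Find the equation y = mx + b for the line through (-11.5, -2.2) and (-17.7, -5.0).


m = (-2.8)/(-6.2) = 0.4516
b = y1 - m*x1 = -2.2 - (-2.8*(-11.5))/(-6.2) = -2.2 + 5.1935 = 2.9935

y = 0.4516x + 2.9935


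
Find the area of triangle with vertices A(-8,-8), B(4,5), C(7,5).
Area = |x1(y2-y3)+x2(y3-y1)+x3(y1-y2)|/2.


-8*(5-5) = 0
4*(5+ 8) = 52
7*(-8-5) = -91
sum = -39
Area = |-39|/2 = 19.5000

19.5000 sq units


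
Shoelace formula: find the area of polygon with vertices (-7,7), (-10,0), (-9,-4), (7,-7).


sum(xi*y_{i+1}) = -7*0 - 10*(-4) - 9*(-7) + 7*7 = 152
sum(yi*x_{i+1}) = 7*(-10) + 0*(-9) - 4*7 - 7*(-7) = -49
Area = |152 + 49|/2 = 201/2 = 100.5000

100.5000 sq units


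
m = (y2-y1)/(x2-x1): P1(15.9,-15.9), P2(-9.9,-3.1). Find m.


dy = -3.1 + 15.9 = 12.8
dx = -9.9 - 15.9 = -25.8
m = 12.8/(-25.8) = -0.4961

m = -0.4961


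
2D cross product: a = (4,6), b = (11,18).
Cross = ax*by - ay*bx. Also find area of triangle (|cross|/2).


cross = 4*18 - 6*11 = 72 - 66 = 6
Triangle area = |6|/2 = 6/2 = 3.0000

cross = 6, triangle area = 3.0000


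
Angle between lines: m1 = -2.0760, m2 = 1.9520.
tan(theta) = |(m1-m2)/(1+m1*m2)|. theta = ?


m1-m2 = -4.028
1+m1*m2 = -3.052352
tan(theta) = |-4.028/(-3.052352)| = 1.319638
theta = arctan(|-4.028/(-3.052352)|) = 52.8458 degrees (acute angle)

52.8458 degrees


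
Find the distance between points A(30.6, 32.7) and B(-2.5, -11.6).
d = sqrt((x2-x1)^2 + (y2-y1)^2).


dx = -2.5 - 30.6 = -33.1
dy = -11.6 - 32.7 = -44.3
d = sqrt(1095.61 + 1962.49) = sqrt(3058.1) = 55.3001

55.3001


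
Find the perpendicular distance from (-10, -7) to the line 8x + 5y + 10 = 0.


|8*(-10) + 5*(-7) + 10| = |-105| = 105
sqrt(64 + 25) = sqrt(89) = 9.4340
d = 105/sqrt(89) = 11.1300

11.1300


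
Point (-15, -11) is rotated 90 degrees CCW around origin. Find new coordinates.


cos(90) = 0, sin(90) = 1
x' = -15*0 + 11*1 = 11
y' = -15*1 - 11*0 = -15

(11, -15)


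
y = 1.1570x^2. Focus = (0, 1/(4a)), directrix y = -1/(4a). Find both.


a = 1.1570
1/(4a) = 0.2161
Focus = (0, 0.2161)
Directrix: y = -0.2161

Focus = (0, 0.2161), Directrix: y = -0.2161


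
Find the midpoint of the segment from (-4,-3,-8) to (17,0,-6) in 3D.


Mx = (-4+17)/2 = 6.5000
My = (-3+0)/2 = -1.5000
Mz = (-8- 6)/2 = -7.0000

M = (6.5000, -1.5000, -7.0000)


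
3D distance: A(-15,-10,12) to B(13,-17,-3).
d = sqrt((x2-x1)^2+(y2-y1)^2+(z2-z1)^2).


dx=28, dy=-7, dz=-15
d = sqrt(784+49+225) = sqrt(1058) = 32.5269

32.5269


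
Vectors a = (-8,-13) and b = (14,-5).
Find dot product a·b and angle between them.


a·b = -8*14 - 13*(-5) = -112 + 65 = -47
|a| = sqrt(64+169) = 15.2643
|b| = sqrt(196+25) = 14.8661
cos(theta) = -47/(sqrt(233)*sqrt(221)) = -47/sqrt(51493) = -0.207121
theta = arccos(-47/sqrt(51493)) = 101.9537 degrees

a·b = -47, theta = 101.9537 deg


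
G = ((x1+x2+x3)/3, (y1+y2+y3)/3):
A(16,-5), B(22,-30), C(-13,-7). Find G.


Gx = (16+22- 13)/3 = 25/3 = 8.3333
Gy = (-5- 30- 7)/3 = -42/3 = -14.0000

G = (8.3333, -14.0000)


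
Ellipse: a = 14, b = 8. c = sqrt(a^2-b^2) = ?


c^2 = 14^2 - 8^2 = 196 - 64 = 132
c = sqrt(132) = 11.4891

c = 11.4891


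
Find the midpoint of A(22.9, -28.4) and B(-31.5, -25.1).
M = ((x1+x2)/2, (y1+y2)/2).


Mx = (22.9 - 31.5)/2 = -8.6/2 = -4.3000
My = (-28.4 - 25.1)/2 = -53.5/2 = -26.7500

(-4.3000, -26.7500)


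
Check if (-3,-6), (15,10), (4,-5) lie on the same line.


-3*(10+ 5) + 15*(-5+ 6) + 4*(-6-10)
= -45 + 15 - 64 = -94

No, not collinear (determinant = -94)


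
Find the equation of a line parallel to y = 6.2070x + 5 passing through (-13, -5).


Parallel lines have equal slopes.
m2 = 6.2070
b2 = -5 - 6.2070*(-13) = 75.6910

y = 6.2070x + 75.6910


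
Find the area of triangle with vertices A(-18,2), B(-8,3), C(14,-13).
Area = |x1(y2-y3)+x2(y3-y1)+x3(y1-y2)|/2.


-18*(3+ 13) = -288
-8*(-13-2) = 120
14*(2-3) = -14
sum = -182
Area = |-182|/2 = 91.0000

91.0000 sq units


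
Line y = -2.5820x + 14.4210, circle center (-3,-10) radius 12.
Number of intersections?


Substitute y = -2.5820x + 14.4210: (x+ 3)^2 + (-2.5820x+14.4210+ 10)^2 = 144
Expand to Ax^2 + Bx + C = 0, where b-k = 24.421
A = 1+m^2 = 7.666724
B = 2(m(b-k) - h) = 2(-2.5820*24.421 + 3) = -120.110044
C = h^2 + (b-k)^2 - r^2 = 9 + 596.385241 - 144 = 461.385241
disc = B^2-4AC = 14426.4227 - 14149.2532 = 277.1695
disc > 0

2 intersection points


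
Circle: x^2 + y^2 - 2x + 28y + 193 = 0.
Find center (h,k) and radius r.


h = -D/2 = 2/2 = 1
k = -E/2 = -28/2 = -14
r^2 = h^2 + k^2 - F = 1 + 196 - 193 = 4
r = 2

Center (1, -14), radius = 2


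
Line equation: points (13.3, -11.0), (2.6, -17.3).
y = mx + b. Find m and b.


m = (-6.3)/(-10.7) = 0.5888
b = y1 - m*x1 = -11.0 - (-6.3*13.3)/(-10.7) = -11.0 - 7.8308 = -18.8308

y = 0.5888x - 18.8308


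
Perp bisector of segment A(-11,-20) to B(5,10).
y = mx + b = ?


Midpoint = (-3, -5)
Slope of AB = dy/dx = 30/16 = 1.8750
Perp slope = -dx/dy = -16/30 = -0.5333
b = My - (perp slope)*Mx = -5 + (16*(-3))/30 = -5 - 1.6000 = -6.6000

y = -0.5333x - 6.6000


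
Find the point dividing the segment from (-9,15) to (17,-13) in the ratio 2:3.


Px = (2*17 + 3*(-9))/5 = 7/5 = 1.4000
Py = (2*(-13) + 3*15)/5 = 19/5 = 3.8000

P = (1.4000, 3.8000)


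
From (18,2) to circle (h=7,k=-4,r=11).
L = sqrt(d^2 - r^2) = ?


d = sqrt((18-7)^2 + (2+ 4)^2) = sqrt(121+36) = 12.5300
L = sqrt(157.0000 - 121) = sqrt(36.0000) = 6.0000

6.0000


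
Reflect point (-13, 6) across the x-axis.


Reflection rule for x-axis: (x, -y)
(-13, 6) -> (-13, -6)

(-13, -6)


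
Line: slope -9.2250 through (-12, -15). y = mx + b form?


y + 15 = -9.2250(x + 12)
y = -9.2250x - 15 + 9.2250*(-12)
y = -9.2250x - 125.7000

y = -9.2250x - 125.7000


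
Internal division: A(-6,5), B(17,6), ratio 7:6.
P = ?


Px = (7*17 + 6*(-6))/13 = 83/13 = 6.3846
Py = (7*6 + 6*5)/13 = 72/13 = 5.5385

P = (6.3846, 5.5385)


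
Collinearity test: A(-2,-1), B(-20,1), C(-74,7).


-2*(1-7) - 20*(7+ 1) - 74*(-1-1)
= 12 - 160 + 148 = 0

Yes, collinear (determinant = 0)


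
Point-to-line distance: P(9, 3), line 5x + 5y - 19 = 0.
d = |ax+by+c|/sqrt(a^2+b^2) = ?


|5*9 + 5*3 - 19| = |41| = 41
sqrt(25 + 25) = sqrt(50) = 7.0711
d = 41/sqrt(50) = 5.7983

5.7983


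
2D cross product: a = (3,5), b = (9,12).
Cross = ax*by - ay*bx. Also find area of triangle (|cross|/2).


cross = 3*12 - 5*9 = 36 - 45 = -9
Triangle area = |-9|/2 = 9/2 = 4.5000

cross = -9, triangle area = 4.5000


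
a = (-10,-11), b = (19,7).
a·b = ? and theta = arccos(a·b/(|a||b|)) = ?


a·b = -10*19 - 11*7 = -190 - 77 = -267
|a| = sqrt(100+121) = 14.8661
|b| = sqrt(361+49) = 20.2485
cos(theta) = -267/(sqrt(221)*sqrt(410)) = -267/sqrt(90610) = -0.886999
theta = arccos(-267/sqrt(90610)) = 152.4985 degrees

a·b = -267, theta = 152.4985 deg


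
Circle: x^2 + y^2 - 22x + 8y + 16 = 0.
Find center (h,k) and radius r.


h = -D/2 = 22/2 = 11
k = -E/2 = -8/2 = -4
r^2 = h^2 + k^2 - F = 121 + 16 - 16 = 121
r = 11

Center (11, -4), radius = 11


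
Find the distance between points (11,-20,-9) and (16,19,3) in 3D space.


dx=5, dy=39, dz=12
d = sqrt(25+1521+144) = sqrt(1690) = 41.1096

41.1096


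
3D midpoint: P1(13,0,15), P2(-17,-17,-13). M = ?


Mx = (13- 17)/2 = -2.0000
My = (0- 17)/2 = -8.5000
Mz = (15- 13)/2 = 1.0000

M = (-2.0000, -8.5000, 1.0000)


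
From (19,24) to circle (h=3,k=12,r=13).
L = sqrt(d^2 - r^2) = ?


d = sqrt((19-3)^2 + (24-12)^2) = sqrt(256+144) = 20.0000
L = sqrt(400.0000 - 169) = sqrt(231.0000) = 15.1987

15.1987


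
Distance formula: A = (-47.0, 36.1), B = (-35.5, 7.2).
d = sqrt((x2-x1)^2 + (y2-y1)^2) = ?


dx = -35.5 + 47.0 = 11.5
dy = 7.2 - 36.1 = -28.9
d = sqrt(132.25 + 835.21) = sqrt(967.46) = 31.1040

31.1040


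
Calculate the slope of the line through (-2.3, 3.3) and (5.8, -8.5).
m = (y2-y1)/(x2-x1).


dy = -8.5 - 3.3 = -11.8
dx = 5.8 + 2.3 = 8.1
m = -11.8/8.1 = -1.4568

m = -1.4568


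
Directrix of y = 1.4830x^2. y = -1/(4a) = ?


a = 1.4830
1/(4a) = 0.1686
directrix: y = -0.1686 = -0.1686

y = -0.1686


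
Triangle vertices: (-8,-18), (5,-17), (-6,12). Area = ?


-8*(-17-12) = 232
5*(12+ 18) = 150
-6*(-18+ 17) = 6
sum = 388
Area = |388|/2 = 194.0000

194.0000 sq units


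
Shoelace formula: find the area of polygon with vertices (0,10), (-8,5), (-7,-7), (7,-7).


sum(xi*y_{i+1}) = 0*5 - 8*(-7) - 7*(-7) + 7*10 = 175
sum(yi*x_{i+1}) = 10*(-8) + 5*(-7) - 7*7 - 7*0 = -164
Area = |175 + 164|/2 = 339/2 = 169.5000

169.5000 sq units


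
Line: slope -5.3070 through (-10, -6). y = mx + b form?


y + 6 = -5.3070(x + 10)
y = -5.3070x - 6 + 5.3070*(-10)
y = -5.3070x - 59.0700

y = -5.3070x - 59.0700


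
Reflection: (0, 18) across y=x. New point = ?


Reflection rule for y=x: (y, x)
(0, 18) -> (18, 0)

(18, 0)


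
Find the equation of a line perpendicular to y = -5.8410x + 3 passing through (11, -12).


Perpendicular slope = -1/m1 = -1/(-5.8410) = 0.1712
b2 = y0 - m2*x0 = -12 + 11/(-5.8410) = -12 - 1.8832 = -13.8832

y = 0.1712x - 13.8832


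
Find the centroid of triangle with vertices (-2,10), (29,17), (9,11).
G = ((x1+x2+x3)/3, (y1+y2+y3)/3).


Gx = (-2+29+9)/3 = 36/3 = 12.0000
Gy = (10+17+11)/3 = 38/3 = 12.6667

G = (12.0000, 12.6667)


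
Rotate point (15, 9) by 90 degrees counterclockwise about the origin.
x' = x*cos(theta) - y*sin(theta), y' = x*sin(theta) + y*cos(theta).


cos(90) = 0, sin(90) = 1
x' = 15*0 - 9*1 = -9
y' = 15*1 + 9*0 = 15

(-9, 15)


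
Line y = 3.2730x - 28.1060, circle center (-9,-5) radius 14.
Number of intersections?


Substitute y = 3.2730x - 28.1060: (x+ 9)^2 + (3.2730x- 28.1060+ 5)^2 = 196
Expand to Ax^2 + Bx + C = 0, where b-k = -23.106
A = 1+m^2 = 11.712529
B = 2(m(b-k) - h) = 2(3.2730*(-23.106) + 9) = -133.251876
C = h^2 + (b-k)^2 - r^2 = 81 + 533.887236 - 196 = 418.887236
disc = B^2-4AC = 17756.0625 - 19624.9156 = -1868.8531
disc < 0

0 intersection points


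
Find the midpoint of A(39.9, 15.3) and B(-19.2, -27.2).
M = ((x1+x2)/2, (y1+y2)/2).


Mx = (39.9 - 19.2)/2 = 20.7/2 = 10.3500
My = (15.3 - 27.2)/2 = -11.9/2 = -5.9500

(10.3500, -5.9500)


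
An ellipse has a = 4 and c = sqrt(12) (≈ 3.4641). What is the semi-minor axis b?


b^2 = 4^2 - (sqrt(12))^2 = 16 - 12 = 4
b = sqrt(4) = 2

b = 2


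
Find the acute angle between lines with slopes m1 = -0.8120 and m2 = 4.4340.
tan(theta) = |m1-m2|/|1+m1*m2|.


m1-m2 = -5.246
1+m1*m2 = -2.600408
tan(theta) = |-5.246/(-2.600408)| = 2.017376
theta = arctan(|-5.246/(-2.600408)|) = 63.6327 degrees (acute angle)

63.6327 degrees


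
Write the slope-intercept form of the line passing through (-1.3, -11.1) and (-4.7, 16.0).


m = (27.1)/(-3.4) = -7.9706
b = y1 - m*x1 = -11.1 - (27.1*(-1.3))/(-3.4) = -11.1 - 10.3618 = -21.4618

y = -7.9706x - 21.4618


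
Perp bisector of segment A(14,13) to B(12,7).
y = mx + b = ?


Midpoint = (13, 10)
Slope of AB = dy/dx = -6/(-2) = 3.0000
Perp slope = -dx/dy = -2/6 = -0.3333
b = My - (perp slope)*Mx = 10 + (-2*13)/(-6) = 10 + 4.3333 = 14.3333

y = -0.3333x + 14.3333


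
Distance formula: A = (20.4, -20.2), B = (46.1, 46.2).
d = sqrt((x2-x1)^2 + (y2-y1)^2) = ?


dx = 46.1 - 20.4 = 25.7
dy = 46.2 + 20.2 = 66.4
d = sqrt(660.49 + 4408.96) = sqrt(5069.45) = 71.2001

71.2001


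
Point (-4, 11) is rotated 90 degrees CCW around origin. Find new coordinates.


cos(90) = 0, sin(90) = 1
x' = -4*0 - 11*1 = -11
y' = -4*1 + 11*0 = -4

(-11, -4)


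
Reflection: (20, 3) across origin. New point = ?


Reflection rule for origin: (-x, -y)
(20, 3) -> (-20, -3)

(-20, -3)


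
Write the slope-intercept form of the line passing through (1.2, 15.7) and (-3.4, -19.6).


m = (-35.3)/(-4.6) = 7.6739
b = y1 - m*x1 = 15.7 - (-35.3*1.2)/(-4.6) = 15.7 - 9.2087 = 6.4913

y = 7.6739x + 6.4913


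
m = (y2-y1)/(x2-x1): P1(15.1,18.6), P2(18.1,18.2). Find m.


dy = 18.2 - 18.6 = -0.4
dx = 18.1 - 15.1 = 3
m = -0.4/3 = -0.1333

m = -0.1333


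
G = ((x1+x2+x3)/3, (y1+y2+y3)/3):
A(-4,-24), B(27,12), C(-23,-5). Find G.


Gx = (-4+27- 23)/3 = 0/3 = 0
Gy = (-24+12- 5)/3 = -17/3 = -5.6667

G = (0, -5.6667)


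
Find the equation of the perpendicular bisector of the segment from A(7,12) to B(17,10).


Midpoint = (12, 11)
Slope of AB = dy/dx = -2/10 = -0.2000
Perp slope = -dx/dy = 10/2 = 5.0000
b = My - (perp slope)*Mx = 11 + (10*12)/(-2) = 11 - 60.0000 = -49.0000

y = 5.0000x - 49.0000


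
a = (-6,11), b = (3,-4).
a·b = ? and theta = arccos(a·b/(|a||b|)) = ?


a·b = -6*3 + 11*(-4) = -18 - 44 = -62
|a| = sqrt(36+121) = 12.5300
|b| = sqrt(9+16) = 5.0000
cos(theta) = -62/(sqrt(157)*sqrt(25)) = -62/sqrt(3925) = -0.989628
theta = arccos(-62/sqrt(3925)) = 171.7406 degrees

a·b = -62, theta = 171.7406 deg


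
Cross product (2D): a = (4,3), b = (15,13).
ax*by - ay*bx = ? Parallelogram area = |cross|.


cross = 4*13 - 3*15 = 52 - 45 = 7
Parallelogram area = |7| = 7

cross = 7, parallelogram area = 7


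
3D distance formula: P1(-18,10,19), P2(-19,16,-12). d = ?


dx=-1, dy=6, dz=-31
d = sqrt(1+36+961) = sqrt(998) = 31.5911

31.5911


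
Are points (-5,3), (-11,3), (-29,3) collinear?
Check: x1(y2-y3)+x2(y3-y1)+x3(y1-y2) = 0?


-5*(3-3) - 11*(3-3) - 29*(3-3)
= 0 + 0 + 0 = 0

Yes, collinear (determinant = 0)


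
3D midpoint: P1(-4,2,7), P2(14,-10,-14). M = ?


Mx = (-4+14)/2 = 5.0000
My = (2- 10)/2 = -4.0000
Mz = (7- 14)/2 = -3.5000

M = (5.0000, -4.0000, -3.5000)


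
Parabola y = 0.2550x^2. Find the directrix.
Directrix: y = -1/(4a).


a = 0.2550
1/(4a) = 0.9804
directrix: y = -0.9804 = -0.9804

y = -0.9804


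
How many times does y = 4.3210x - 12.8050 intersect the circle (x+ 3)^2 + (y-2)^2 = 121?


Substitute y = 4.3210x - 12.8050: (x+ 3)^2 + (4.3210x- 12.8050-2)^2 = 121
Expand to Ax^2 + Bx + C = 0, where b-k = -14.805
A = 1+m^2 = 19.671041
B = 2(m(b-k) - h) = 2(4.3210*(-14.805) + 3) = -121.94481
C = h^2 + (b-k)^2 - r^2 = 9 + 219.188025 - 121 = 107.188025
disc = B^2-4AC = 14870.5367 - 8434.0001 = 6436.5366
disc > 0

2 intersection points


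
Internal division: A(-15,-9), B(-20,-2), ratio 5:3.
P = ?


Px = (5*(-20) + 3*(-15))/8 = -145/8 = -18.1250
Py = (5*(-2) + 3*(-9))/8 = -37/8 = -4.6250

P = (-18.1250, -4.6250)


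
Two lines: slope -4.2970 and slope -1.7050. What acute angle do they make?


m1-m2 = -2.592
1+m1*m2 = 8.326385
tan(theta) = |-2.592/8.326385| = 0.311300
theta = arctan(|-2.592/8.326385|) = 17.2913 degrees (acute angle)

17.2913 degrees


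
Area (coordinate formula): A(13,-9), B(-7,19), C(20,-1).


13*(19+ 1) = 260
-7*(-1+ 9) = -56
20*(-9-19) = -560
sum = -356
Area = |-356|/2 = 178.0000

178.0000 sq units


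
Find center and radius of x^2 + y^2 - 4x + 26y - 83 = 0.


h = -D/2 = 4/2 = 2
k = -E/2 = -26/2 = -13
r^2 = h^2 + k^2 - F = 4 + 169 + 83 = 256
r = 16

Center (2, -13), radius = 16


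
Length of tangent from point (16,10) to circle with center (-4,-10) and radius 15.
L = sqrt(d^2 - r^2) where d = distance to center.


d = sqrt((16+ 4)^2 + (10+ 10)^2) = sqrt(400+400) = 28.2843
L = sqrt(800.0000 - 225) = sqrt(575.0000) = 23.9792

23.9792


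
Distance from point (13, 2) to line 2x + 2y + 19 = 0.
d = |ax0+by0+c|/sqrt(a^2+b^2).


|2*13 + 2*2 + 19| = |49| = 49
sqrt(4 + 4) = sqrt(8) = 2.8284
d = 49/sqrt(8) = 17.3241

17.3241


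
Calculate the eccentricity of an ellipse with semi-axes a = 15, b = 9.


c = sqrt(225-81) = sqrt(144) = 12.0000
e = c/a = 12/15 = 0.8000

e = 0.8000


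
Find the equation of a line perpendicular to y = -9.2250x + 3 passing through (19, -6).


Perpendicular slope = -1/m1 = -1/(-9.2250) = 0.1084
b2 = y0 - m2*x0 = -6 + 19/(-9.2250) = -6 - 2.0596 = -8.0596

y = 0.1084x - 8.0596


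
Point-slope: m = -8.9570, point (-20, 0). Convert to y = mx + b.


y - 0 = -8.9570(x + 20)
y = -8.9570x + 0 + 8.9570*(-20)
y = -8.9570x - 179.1400

y = -8.9570x - 179.1400


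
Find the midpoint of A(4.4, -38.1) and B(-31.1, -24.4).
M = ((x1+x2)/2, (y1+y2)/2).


Mx = (4.4 - 31.1)/2 = -26.7/2 = -13.3500
My = (-38.1 - 24.4)/2 = -62.5/2 = -31.2500

(-13.3500, -31.2500)


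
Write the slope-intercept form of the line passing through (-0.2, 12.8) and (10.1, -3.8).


m = (-16.6)/(10.3) = -1.6117
b = y1 - m*x1 = 12.8 - (-16.6*(-0.2))/(10.3) = 12.8 - 0.3223 = 12.4777

y = -1.6117x + 12.4777


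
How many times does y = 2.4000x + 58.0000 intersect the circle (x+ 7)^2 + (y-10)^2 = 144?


Substitute y = 2.4000x + 58.0000: (x+ 7)^2 + (2.4000x+58.0000-10)^2 = 144
Expand to Ax^2 + Bx + C = 0, where b-k = 48
A = 1+m^2 = 6.76
B = 2(m(b-k) - h) = 2(2.4000*48 + 7) = 244.4
C = h^2 + (b-k)^2 - r^2 = 49 + 2304 - 144 = 2209
disc = B^2-4AC = 59731.3600 - 59731.3600 = 0
disc = 0

1 intersection point (tangent)


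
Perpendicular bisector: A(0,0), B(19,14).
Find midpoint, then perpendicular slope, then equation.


Midpoint = (9.5, 7)
Slope of AB = dy/dx = 14/19 = 0.7368
Perp slope = -dx/dy = -19/14 = -1.3571
b = My - (perp slope)*Mx = 7 + (19*9.5)/14 = 7 + 12.8929 = 19.8929

y = -1.3571x + 19.8929


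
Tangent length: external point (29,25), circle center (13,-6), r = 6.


d = sqrt((29-13)^2 + (25+ 6)^2) = sqrt(256+961) = 34.8855
L = sqrt(1217.0000 - 36) = sqrt(1181.0000) = 34.3657

34.3657


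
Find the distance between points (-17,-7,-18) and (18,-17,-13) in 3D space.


dx=35, dy=-10, dz=5
d = sqrt(1225+100+25) = sqrt(1350) = 36.7423

36.7423


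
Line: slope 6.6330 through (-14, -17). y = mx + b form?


y + 17 = 6.6330(x + 14)
y = 6.6330x - 17 - 6.6330*(-14)
y = 6.6330x + 75.8620

y = 6.6330x + 75.8620


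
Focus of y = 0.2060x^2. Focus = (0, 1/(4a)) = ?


a = 0.2060
4a = 0.8240
focus = (0, 1/0.8240) = (0, 1.2136)

Focus = (0, 1.2136)


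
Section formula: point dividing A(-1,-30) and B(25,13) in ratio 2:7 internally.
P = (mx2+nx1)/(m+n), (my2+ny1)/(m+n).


Px = (2*25 + 7*(-1))/9 = 43/9 = 4.7778
Py = (2*13 + 7*(-30))/9 = -184/9 = -20.4444

P = (4.7778, -20.4444)


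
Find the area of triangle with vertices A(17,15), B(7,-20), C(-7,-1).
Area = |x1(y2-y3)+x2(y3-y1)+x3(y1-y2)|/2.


17*(-20+ 1) = -323
7*(-1-15) = -112
-7*(15+ 20) = -245
sum = -680
Area = |-680|/2 = 340.0000

340.0000 sq units


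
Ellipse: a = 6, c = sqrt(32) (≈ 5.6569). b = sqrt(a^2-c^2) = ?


b^2 = 6^2 - (sqrt(32))^2 = 36 - 32 = 4
b = sqrt(4) = 2

b = 2


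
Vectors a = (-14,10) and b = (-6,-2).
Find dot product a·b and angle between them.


a·b = -14*(-6) + 10*(-2) = 84 - 20 = 64
|a| = sqrt(196+100) = 17.2047
|b| = sqrt(36+4) = 6.3246
cos(theta) = 64/(sqrt(296)*sqrt(40)) = 64/sqrt(11840) = 0.588172
theta = arccos(64/sqrt(11840)) = 53.9726 degrees

a·b = 64, theta = 53.9726 deg


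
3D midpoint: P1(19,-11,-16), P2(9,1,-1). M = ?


Mx = (19+9)/2 = 14.0000
My = (-11+1)/2 = -5.0000
Mz = (-16- 1)/2 = -8.5000

M = (14.0000, -5.0000, -8.5000)


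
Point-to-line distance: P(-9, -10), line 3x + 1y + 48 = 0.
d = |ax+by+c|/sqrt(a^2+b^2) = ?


|3*(-9) + 1*(-10) + 48| = |11| = 11
sqrt(9 + 1) = sqrt(10) = 3.1623
d = 11/sqrt(10) = 3.4785

3.4785


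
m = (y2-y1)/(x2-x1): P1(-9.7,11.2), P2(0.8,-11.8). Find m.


dy = -11.8 - 11.2 = -23.0
dx = 0.8 + 9.7 = 10.5
m = -23.0/10.5 = -2.1905

m = -2.1905


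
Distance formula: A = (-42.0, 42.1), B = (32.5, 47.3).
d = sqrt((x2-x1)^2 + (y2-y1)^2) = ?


dx = 32.5 + 42.0 = 74.5
dy = 47.3 - 42.1 = 5.2
d = sqrt(5550.25 + 27.04) = sqrt(5577.29) = 74.6813

74.6813


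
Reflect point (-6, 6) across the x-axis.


Reflection rule for x-axis: (x, -y)
(-6, 6) -> (-6, -6)

(-6, -6)


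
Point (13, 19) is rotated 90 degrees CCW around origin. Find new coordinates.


cos(90) = 0, sin(90) = 1
x' = 13*0 - 19*1 = -19
y' = 13*1 + 19*0 = 13

(-19, 13)


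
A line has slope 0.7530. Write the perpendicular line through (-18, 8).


Perpendicular slope = -1/m1 = -1/0.7530 = -1.3280
b2 = y0 - m2*x0 = 8 - 18/0.7530 = 8 - 23.9044 = -15.9044

y = -1.3280x - 15.9044


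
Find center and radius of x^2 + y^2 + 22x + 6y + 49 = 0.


h = -D/2 = -22/2 = -11
k = -E/2 = -6/2 = -3
r^2 = h^2 + k^2 - F = 121 + 9 - 49 = 81
r = 9

Center (-11, -3), radius = 9


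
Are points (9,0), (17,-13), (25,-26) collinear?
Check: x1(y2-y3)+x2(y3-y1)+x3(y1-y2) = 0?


9*(-13+ 26) + 17*(-26-0) + 25*(0+ 13)
= 117 - 442 + 325 = 0

Yes, collinear (determinant = 0)


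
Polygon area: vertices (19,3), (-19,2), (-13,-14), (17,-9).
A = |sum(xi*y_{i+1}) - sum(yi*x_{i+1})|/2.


sum(xi*y_{i+1}) = 19*2 - 19*(-14) - 13*(-9) + 17*3 = 472
sum(yi*x_{i+1}) = 3*(-19) + 2*(-13) - 14*17 - 9*19 = -492
Area = |472 + 492|/2 = 964/2 = 482.0000

482.0000 sq units


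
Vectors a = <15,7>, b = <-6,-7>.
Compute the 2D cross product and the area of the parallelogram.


cross = 15*(-7) - 7*(-6) = -105 + 42 = -63
Parallelogram area = |-63| = 63

cross = -63, parallelogram area = 63


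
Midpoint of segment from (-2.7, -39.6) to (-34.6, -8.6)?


Mx = (-2.7 - 34.6)/2 = -37.3/2 = -18.6500
My = (-39.6 - 8.6)/2 = -48.2/2 = -24.1000

(-18.6500, -24.1000)


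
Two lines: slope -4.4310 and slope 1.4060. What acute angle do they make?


m1-m2 = -5.837
1+m1*m2 = -5.229986
tan(theta) = |-5.837/(-5.229986)| = 1.116064
theta = arctan(|-5.837/(-5.229986)|) = 48.1395 degrees (acute angle)

48.1395 degrees


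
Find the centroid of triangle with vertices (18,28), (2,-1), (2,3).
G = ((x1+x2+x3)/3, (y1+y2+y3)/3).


Gx = (18+2+2)/3 = 22/3 = 7.3333
Gy = (28- 1+3)/3 = 30/3 = 10.0000

G = (7.3333, 10.0000)


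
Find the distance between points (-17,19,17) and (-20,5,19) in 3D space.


dx=-3, dy=-14, dz=2
d = sqrt(9+196+4) = sqrt(209) = 14.4568

14.4568


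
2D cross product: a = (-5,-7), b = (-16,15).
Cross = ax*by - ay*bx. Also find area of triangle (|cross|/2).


cross = -5*15 + 7*(-16) = -75 - 112 = -187
Triangle area = |-187|/2 = 187/2 = 93.5000

cross = -187, triangle area = 93.5000


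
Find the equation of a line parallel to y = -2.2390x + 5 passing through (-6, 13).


Parallel lines have equal slopes.
m2 = -2.2390
b2 = 13 + 2.2390*(-6) = -0.4340

y = -2.2390x - 0.4340


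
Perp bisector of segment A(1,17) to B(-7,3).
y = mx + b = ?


Midpoint = (-3, 10)
Slope of AB = dy/dx = -14/(-8) = 1.7500
Perp slope = -dx/dy = -8/14 = -0.5714
b = My - (perp slope)*Mx = 10 + (-8*(-3))/(-14) = 10 - 1.7143 = 8.2857

y = -0.5714x + 8.2857


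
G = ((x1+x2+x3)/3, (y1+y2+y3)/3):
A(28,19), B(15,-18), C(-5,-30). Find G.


Gx = (28+15- 5)/3 = 38/3 = 12.6667
Gy = (19- 18- 30)/3 = -29/3 = -9.6667

G = (12.6667, -9.6667)


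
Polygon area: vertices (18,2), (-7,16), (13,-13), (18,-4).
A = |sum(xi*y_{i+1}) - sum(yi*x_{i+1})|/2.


sum(xi*y_{i+1}) = 18*16 - 7*(-13) + 13*(-4) + 18*2 = 363
sum(yi*x_{i+1}) = 2*(-7) + 16*13 - 13*18 - 4*18 = -112
Area = |363 + 112|/2 = 475/2 = 237.5000

237.5000 sq units


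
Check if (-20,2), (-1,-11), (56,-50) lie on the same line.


-20*(-11+ 50) - 1*(-50-2) + 56*(2+ 11)
= -780 + 52 + 728 = 0

Yes, collinear (determinant = 0)


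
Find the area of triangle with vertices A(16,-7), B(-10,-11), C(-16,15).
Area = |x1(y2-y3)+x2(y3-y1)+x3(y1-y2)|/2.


16*(-11-15) = -416
-10*(15+ 7) = -220
-16*(-7+ 11) = -64
sum = -700
Area = |-700|/2 = 350.0000

350.0000 sq units


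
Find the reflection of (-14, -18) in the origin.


Reflection rule for origin: (-x, -y)
(-14, -18) -> (14, 18)

(14, 18)


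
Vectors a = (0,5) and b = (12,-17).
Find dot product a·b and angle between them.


a·b = 0*12 + 5*(-17) = 0 - 85 = -85
|a| = sqrt(0+25) = 5.0000
|b| = sqrt(144+289) = 20.8087
cos(theta) = -85/(sqrt(25)*sqrt(433)) = -85/sqrt(10825) = -0.816968
theta = arccos(-85/sqrt(10825)) = 144.7824 degrees

a·b = -85, theta = 144.7824 deg


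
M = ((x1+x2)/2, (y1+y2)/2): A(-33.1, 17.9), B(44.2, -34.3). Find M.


Mx = (-33.1 + 44.2)/2 = 11.1/2 = 5.5500
My = (17.9 - 34.3)/2 = -16.4/2 = -8.2000

(5.5500, -8.2000)


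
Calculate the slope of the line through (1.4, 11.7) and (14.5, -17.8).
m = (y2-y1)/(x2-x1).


dy = -17.8 - 11.7 = -29.5
dx = 14.5 - 1.4 = 13.1
m = -29.5/13.1 = -2.2519

m = -2.2519


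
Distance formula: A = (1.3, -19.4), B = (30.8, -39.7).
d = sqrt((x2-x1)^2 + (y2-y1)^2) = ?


dx = 30.8 - 1.3 = 29.5
dy = -39.7 + 19.4 = -20.3
d = sqrt(870.25 + 412.09) = sqrt(1282.34) = 35.8098

35.8098


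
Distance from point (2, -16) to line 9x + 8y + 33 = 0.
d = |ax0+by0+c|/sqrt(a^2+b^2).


|9*2 + 8*(-16) + 33| = |-77| = 77
sqrt(81 + 64) = sqrt(145) = 12.0416
d = 77/sqrt(145) = 6.3945

6.3945


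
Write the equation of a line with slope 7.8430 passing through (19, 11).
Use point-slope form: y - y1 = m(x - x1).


y - 11 = 7.8430(x - 19)
y = 7.8430x + 11 - 7.8430*19
y = 7.8430x - 138.0170

y = 7.8430x - 138.0170


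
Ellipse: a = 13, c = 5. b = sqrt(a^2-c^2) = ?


b^2 = 13^2 - (5)^2 = 169 - 25 = 144
b = sqrt(144) = 12

b = 12


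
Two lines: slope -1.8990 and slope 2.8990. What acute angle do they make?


m1-m2 = -4.798
1+m1*m2 = -4.505201
tan(theta) = |-4.798/(-4.505201)| = 1.064991
theta = arctan(|-4.798/(-4.505201)|) = 46.8027 degrees (acute angle)

46.8027 degrees


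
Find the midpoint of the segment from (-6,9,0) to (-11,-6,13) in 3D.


Mx = (-6- 11)/2 = -8.5000
My = (9- 6)/2 = 1.5000
Mz = (0+13)/2 = 6.5000

M = (-8.5000, 1.5000, 6.5000)


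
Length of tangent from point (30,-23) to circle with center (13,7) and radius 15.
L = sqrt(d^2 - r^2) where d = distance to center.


d = sqrt((30-13)^2 + (-23-7)^2) = sqrt(289+900) = 34.4819
L = sqrt(1189.0000 - 225) = sqrt(964.0000) = 31.0483

31.0483


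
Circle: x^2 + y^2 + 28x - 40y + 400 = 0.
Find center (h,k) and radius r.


h = -D/2 = -28/2 = -14
k = -E/2 = 40/2 = 20
r^2 = h^2 + k^2 - F = 196 + 400 - 400 = 196
r = 14

Center (-14, 20), radius = 14


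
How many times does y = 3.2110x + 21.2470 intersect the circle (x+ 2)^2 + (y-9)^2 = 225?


Substitute y = 3.2110x + 21.2470: (x+ 2)^2 + (3.2110x+21.2470-9)^2 = 225
Expand to Ax^2 + Bx + C = 0, where b-k = 12.247
A = 1+m^2 = 11.310521
B = 2(m(b-k) - h) = 2(3.2110*12.247 + 2) = 82.650234
C = h^2 + (b-k)^2 - r^2 = 4 + 149.989009 - 225 = -71.010991
disc = B^2-4AC = 6831.0612 + 3212.6852 = 10043.7464
disc > 0

2 intersection points


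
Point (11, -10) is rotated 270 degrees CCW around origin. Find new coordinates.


cos(270) = 0, sin(270) = -1
x' = 11*0 + 10*(-1) = -10
y' = 11*(-1) - 10*0 = -11

(-10, -11)


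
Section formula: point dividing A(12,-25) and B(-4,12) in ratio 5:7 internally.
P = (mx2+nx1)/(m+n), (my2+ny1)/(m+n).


Px = (5*(-4) + 7*12)/12 = 64/12 = 5.3333
Py = (5*12 + 7*(-25))/12 = -115/12 = -9.5833

P = (5.3333, -9.5833)


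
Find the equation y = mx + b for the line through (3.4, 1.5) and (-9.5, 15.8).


m = (14.3)/(-12.9) = -1.1085
b = y1 - m*x1 = 1.5 - (14.3*3.4)/(-12.9) = 1.5 + 3.7690 = 5.2690

y = -1.1085x + 5.2690


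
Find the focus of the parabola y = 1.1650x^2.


a = 1.1650
4a = 4.6600
focus = (0, 1/4.6600) = (0, 0.2146)

Focus = (0, 0.2146)


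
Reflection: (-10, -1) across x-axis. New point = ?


Reflection rule for x-axis: (x, -y)
(-10, -1) -> (-10, 1)

(-10, 1)


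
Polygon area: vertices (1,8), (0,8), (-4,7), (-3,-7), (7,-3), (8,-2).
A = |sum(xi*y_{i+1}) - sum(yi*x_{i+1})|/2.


sum(xi*y_{i+1}) = 1*8 + 0*7 - 4*(-7) - 3*(-3) + 7*(-2) + 8*8 = 95
sum(yi*x_{i+1}) = 8*0 + 8*(-4) + 7*(-3) - 7*7 - 3*8 - 2*1 = -128
Area = |95 + 128|/2 = 223/2 = 111.5000

111.5000 sq units


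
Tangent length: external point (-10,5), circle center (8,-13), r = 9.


d = sqrt((-10-8)^2 + (5+ 13)^2) = sqrt(324+324) = 25.4558
L = sqrt(648.0000 - 81) = sqrt(567.0000) = 23.8118

23.8118


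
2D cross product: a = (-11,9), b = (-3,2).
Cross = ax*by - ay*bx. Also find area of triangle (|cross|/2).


cross = -11*2 - 9*(-3) = -22 + 27 = 5
Triangle area = |5|/2 = 5/2 = 2.5000

cross = 5, triangle area = 2.5000


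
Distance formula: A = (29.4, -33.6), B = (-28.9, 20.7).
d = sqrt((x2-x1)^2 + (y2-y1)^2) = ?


dx = -28.9 - 29.4 = -58.3
dy = 20.7 + 33.6 = 54.3
d = sqrt(3398.89 + 2948.49) = sqrt(6347.38) = 79.6704

79.6704


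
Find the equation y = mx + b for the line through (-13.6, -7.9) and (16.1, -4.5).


m = (3.4)/(29.7) = 0.1145
b = y1 - m*x1 = -7.9 - (3.4*(-13.6))/(29.7) = -7.9 + 1.5569 = -6.3431

y = 0.1145x - 6.3431


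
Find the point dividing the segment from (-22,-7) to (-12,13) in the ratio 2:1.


Px = (2*(-12) + 1*(-22))/3 = -46/3 = -15.3333
Py = (2*13 + 1*(-7))/3 = 19/3 = 6.3333

P = (-15.3333, 6.3333)


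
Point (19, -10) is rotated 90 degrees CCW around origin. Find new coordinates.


cos(90) = 0, sin(90) = 1
x' = 19*0 + 10*1 = 10
y' = 19*1 - 10*0 = 19

(10, 19)


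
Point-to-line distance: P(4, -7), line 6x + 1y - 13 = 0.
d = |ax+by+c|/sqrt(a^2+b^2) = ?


|6*4 + 1*(-7) - 13| = |4| = 4
sqrt(36 + 1) = sqrt(37) = 6.0828
d = 4/sqrt(37) = 0.6576

0.6576


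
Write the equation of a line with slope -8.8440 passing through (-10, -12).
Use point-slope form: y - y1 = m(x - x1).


y + 12 = -8.8440(x + 10)
y = -8.8440x - 12 + 8.8440*(-10)
y = -8.8440x - 100.4400

y = -8.8440x - 100.4400


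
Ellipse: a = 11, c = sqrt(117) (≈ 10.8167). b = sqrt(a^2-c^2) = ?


b^2 = 11^2 - (sqrt(117))^2 = 121 - 117 = 4
b = sqrt(4) = 2

b = 2


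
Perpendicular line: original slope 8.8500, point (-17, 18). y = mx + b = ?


Perpendicular slope = -1/m1 = -1/8.8500 = -0.1130
b2 = y0 - m2*x0 = 18 - 17/8.8500 = 18 - 1.9209 = 16.0791

y = -0.1130x + 16.0791
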